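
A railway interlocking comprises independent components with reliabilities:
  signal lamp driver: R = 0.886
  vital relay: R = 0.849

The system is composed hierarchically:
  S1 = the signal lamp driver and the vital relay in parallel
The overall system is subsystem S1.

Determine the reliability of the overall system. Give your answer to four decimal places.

Parallel (signal lamp driver and vital relay): 1 − (1 − 0.886000)(1 − 0.849000) = 0.9828

0.9828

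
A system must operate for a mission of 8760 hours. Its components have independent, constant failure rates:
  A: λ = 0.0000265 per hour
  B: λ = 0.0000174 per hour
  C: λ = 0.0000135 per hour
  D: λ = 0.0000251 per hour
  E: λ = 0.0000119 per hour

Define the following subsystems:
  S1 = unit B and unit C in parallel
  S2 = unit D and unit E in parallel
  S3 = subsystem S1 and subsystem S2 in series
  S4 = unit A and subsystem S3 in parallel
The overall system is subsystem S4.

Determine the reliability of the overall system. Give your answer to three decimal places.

0.993

R(A) = exp(−0.0000265 × 8760) = 0.79284
R(B) = exp(−0.0000174 × 8760) = 0.85862
R(C) = exp(−0.0000135 × 8760) = 0.88847
R(D) = exp(−0.0000251 × 8760) = 0.80262
R(E) = exp(−0.0000119 × 8760) = 0.90101
Parallel (B and C): 1 − (1 − 0.85862)(1 − 0.88847) = 0.98423
Parallel (D and E): 1 − (1 − 0.80262)(1 − 0.90101) = 0.98046
Series ([0.98423] and [0.98046]): 0.98423 × 0.98046 = 0.96500
Parallel (A and [0.96500]): 1 − (1 − 0.79284)(1 − 0.96500) = 0.993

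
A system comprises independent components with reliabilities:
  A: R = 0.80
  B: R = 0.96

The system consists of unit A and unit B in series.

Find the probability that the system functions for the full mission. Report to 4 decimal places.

0.7680

Series (A and B): 0.800000 × 0.960000 = 0.7680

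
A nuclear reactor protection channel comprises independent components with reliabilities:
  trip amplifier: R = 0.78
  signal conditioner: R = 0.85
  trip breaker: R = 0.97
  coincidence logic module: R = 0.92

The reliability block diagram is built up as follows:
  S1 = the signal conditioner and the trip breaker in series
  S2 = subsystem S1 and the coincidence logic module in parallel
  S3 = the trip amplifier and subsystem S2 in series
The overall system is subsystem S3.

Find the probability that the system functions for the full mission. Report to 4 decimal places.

Series (signal conditioner and trip breaker): 0.850000 × 0.970000 = 0.824500
Parallel ([0.824500] and coincidence logic module): 1 − (1 − 0.824500)(1 − 0.920000) = 0.985960
Series (trip amplifier and [0.985960]): 0.780000 × 0.985960 = 0.7690

0.7690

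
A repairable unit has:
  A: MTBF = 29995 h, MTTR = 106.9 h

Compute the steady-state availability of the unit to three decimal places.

0.996

A(A) = MTBF/(MTBF+MTTR) = 29995/(29995+106.9) = 0.996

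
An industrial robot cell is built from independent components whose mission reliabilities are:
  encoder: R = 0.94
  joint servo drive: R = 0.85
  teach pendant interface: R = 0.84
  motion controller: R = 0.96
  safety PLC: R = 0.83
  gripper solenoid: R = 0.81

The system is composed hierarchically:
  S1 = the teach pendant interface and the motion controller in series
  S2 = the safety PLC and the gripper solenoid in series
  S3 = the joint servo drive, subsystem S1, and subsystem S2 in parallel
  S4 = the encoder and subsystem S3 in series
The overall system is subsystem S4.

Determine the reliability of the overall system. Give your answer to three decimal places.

0.931

Series (teach pendant interface and motion controller): 0.84000 × 0.96000 = 0.80640
Series (safety PLC and gripper solenoid): 0.83000 × 0.81000 = 0.67230
Parallel (joint servo drive, [0.80640], and [0.67230]): 1 − (1 − 0.85000)(1 − 0.80640)(1 − 0.67230) = 0.99048
Series (encoder and [0.99048]): 0.94000 × 0.99048 = 0.931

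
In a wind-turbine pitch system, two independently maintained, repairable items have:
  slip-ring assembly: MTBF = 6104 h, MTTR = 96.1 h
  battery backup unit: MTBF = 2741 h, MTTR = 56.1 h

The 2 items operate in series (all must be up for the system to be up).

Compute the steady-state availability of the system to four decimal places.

A(slip-ring assembly) = MTBF/(MTBF+MTTR) = 6104/(6104+96.1) = 0.984500
A(battery backup unit) = MTBF/(MTBF+MTTR) = 2741/(2741+56.1) = 0.979944
Series availability: 0.984500 × 0.979944 = 0.9648

0.9648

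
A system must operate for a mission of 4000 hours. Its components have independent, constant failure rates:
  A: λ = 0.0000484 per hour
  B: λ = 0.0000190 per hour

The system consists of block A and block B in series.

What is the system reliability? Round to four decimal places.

0.7637

R(A) = exp(−0.0000484 × 4000) = 0.823987
R(B) = exp(−0.0000190 × 4000) = 0.926816
Series (A and B): 0.823987 × 0.926816 = 0.7637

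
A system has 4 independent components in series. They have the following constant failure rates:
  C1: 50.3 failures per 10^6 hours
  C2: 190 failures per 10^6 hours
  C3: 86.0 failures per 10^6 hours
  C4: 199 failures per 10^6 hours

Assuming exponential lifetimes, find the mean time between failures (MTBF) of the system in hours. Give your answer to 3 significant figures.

Series of exponential components: λ_sys = Σ λ_i
λ_sys = 0.0000503 + 0.000190 + 0.0000860 + 0.000199 = 5.2530e-04 /h
MTBF = 1 / λ_sys = 1900 h

1900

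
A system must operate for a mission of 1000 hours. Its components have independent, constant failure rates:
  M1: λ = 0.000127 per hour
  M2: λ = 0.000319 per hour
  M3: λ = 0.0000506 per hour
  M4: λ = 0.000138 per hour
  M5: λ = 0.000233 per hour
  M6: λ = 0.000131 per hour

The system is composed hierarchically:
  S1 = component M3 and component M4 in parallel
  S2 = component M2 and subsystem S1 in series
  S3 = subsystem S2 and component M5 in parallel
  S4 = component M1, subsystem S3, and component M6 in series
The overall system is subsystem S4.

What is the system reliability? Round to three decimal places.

0.728

R(M1) = exp(−0.000127 × 1000) = 0.88073
R(M2) = exp(−0.000319 × 1000) = 0.72688
R(M3) = exp(−0.0000506 × 1000) = 0.95066
R(M4) = exp(−0.000138 × 1000) = 0.87110
R(M5) = exp(−0.000233 × 1000) = 0.79215
R(M6) = exp(−0.000131 × 1000) = 0.87722
Parallel (M3 and M4): 1 − (1 − 0.95066)(1 − 0.87110) = 0.99364
Series (M2 and [0.99364]): 0.72688 × 0.99364 = 0.72226
Parallel ([0.72226] and M5): 1 − (1 − 0.72226)(1 − 0.79215) = 0.94227
Series (M1, [0.94227], and M6): 0.88073 × 0.94227 × 0.87722 = 0.728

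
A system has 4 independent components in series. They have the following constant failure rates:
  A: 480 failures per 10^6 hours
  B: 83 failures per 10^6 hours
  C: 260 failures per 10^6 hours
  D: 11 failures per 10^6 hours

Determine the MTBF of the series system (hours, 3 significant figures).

Series of exponential components: λ_sys = Σ λ_i
λ_sys = 0.00048 + 0.000083 + 0.00026 + 0.000011 = 8.3400e-04 /h
MTBF = 1 / λ_sys = 1200 h

1200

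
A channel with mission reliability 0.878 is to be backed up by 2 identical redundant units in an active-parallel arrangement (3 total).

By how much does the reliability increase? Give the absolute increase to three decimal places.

0.120

R_before = 0.878
R_after = 1 − (1 − 0.878)^3 = 0.998
ΔR = 0.998 − 0.878 = 0.120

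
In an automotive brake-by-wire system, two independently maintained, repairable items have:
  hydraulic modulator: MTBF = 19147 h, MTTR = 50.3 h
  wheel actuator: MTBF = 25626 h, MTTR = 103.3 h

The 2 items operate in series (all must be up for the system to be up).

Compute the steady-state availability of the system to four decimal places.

0.9934

A(hydraulic modulator) = MTBF/(MTBF+MTTR) = 19147/(19147+50.3) = 0.997380
A(wheel actuator) = MTBF/(MTBF+MTTR) = 25626/(25626+103.3) = 0.995985
Series availability: 0.997380 × 0.995985 = 0.9934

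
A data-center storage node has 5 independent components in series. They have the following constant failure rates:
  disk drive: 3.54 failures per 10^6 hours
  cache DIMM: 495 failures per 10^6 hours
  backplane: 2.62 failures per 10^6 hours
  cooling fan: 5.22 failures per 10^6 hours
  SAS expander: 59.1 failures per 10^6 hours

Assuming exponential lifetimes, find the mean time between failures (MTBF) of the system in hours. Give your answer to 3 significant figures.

1770

Series of exponential components: λ_sys = Σ λ_i
λ_sys = 0.00000354 + 0.000495 + 0.00000262 + 0.00000522 + 0.0000591 = 5.6548e-04 /h
MTBF = 1 / λ_sys = 1770 h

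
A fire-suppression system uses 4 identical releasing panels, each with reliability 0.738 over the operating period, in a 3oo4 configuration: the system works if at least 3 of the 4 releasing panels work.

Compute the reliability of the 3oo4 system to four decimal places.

R = Σ_{i=3}^{4} C(4,i) p^i (1−p)^{4−i} with p = 0.738
C(4,3)·0.738^3·0.262^1 = 0.421241
C(4,4)·0.738^4·0.262^0 = 0.296637
Sum = 0.7179

0.7179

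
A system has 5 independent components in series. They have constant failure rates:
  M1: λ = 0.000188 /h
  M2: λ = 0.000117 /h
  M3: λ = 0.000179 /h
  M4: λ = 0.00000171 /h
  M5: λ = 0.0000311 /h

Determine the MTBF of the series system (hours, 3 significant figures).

Series of exponential components: λ_sys = Σ λ_i
λ_sys = 0.000188 + 0.000117 + 0.000179 + 0.00000171 + 0.0000311 = 5.1681e-04 /h
MTBF = 1 / λ_sys = 1930 h

1930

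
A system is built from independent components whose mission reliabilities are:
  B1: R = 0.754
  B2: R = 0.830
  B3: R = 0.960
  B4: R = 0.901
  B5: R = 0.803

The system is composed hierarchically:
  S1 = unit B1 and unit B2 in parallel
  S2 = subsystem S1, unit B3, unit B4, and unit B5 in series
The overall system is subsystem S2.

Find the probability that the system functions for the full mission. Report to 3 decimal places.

0.666

Parallel (B1 and B2): 1 − (1 − 0.75400)(1 − 0.83000) = 0.95818
Series ([0.95818], B3, B4, and B5): 0.95818 × 0.96000 × 0.90100 × 0.80300 = 0.666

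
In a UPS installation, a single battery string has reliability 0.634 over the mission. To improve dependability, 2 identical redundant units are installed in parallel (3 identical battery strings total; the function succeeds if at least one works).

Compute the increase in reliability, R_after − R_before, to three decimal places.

R_before = 0.634
R_after = 1 − (1 − 0.634)^3 = 0.951
ΔR = 0.951 − 0.634 = 0.317

0.317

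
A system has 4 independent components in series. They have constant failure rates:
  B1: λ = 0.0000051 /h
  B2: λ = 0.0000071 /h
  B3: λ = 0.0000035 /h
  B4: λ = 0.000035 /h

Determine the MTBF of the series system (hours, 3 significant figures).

19700

Series of exponential components: λ_sys = Σ λ_i
λ_sys = 0.0000051 + 0.0000071 + 0.0000035 + 0.000035 = 5.0700e-05 /h
MTBF = 1 / λ_sys = 19700 h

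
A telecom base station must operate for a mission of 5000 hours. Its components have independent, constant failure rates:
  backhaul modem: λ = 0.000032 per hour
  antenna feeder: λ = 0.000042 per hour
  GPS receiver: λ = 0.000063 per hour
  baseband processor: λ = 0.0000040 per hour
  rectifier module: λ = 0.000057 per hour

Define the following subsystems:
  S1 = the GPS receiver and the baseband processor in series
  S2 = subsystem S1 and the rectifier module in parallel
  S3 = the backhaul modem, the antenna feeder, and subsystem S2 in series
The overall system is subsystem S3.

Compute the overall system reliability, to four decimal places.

0.6420

R(backhaul modem) = exp(−0.000032 × 5000) = 0.852144
R(antenna feeder) = exp(−0.000042 × 5000) = 0.810584
R(GPS receiver) = exp(−0.000063 × 5000) = 0.729789
R(baseband processor) = exp(−0.0000040 × 5000) = 0.980199
R(rectifier module) = exp(−0.000057 × 5000) = 0.752014
Series (GPS receiver and baseband processor): 0.729789 × 0.980199 = 0.715338
Parallel ([0.715338] and rectifier module): 1 − (1 − 0.715338)(1 − 0.752014) = 0.929408
Series (backhaul modem, antenna feeder, and [0.929408]): 0.852144 × 0.810584 × 0.929408 = 0.6420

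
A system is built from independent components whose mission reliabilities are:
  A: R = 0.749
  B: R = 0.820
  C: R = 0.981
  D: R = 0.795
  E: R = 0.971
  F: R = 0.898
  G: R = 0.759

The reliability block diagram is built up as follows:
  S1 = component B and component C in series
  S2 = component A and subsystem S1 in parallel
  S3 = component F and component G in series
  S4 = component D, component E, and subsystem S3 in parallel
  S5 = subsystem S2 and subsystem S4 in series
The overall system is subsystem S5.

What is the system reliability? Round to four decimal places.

Series (B and C): 0.820000 × 0.981000 = 0.804420
Parallel (A and [0.804420]): 1 − (1 − 0.749000)(1 − 0.804420) = 0.950909
Series (F and G): 0.898000 × 0.759000 = 0.681582
Parallel (D, E, and [0.681582]): 1 − (1 − 0.795000)(1 − 0.971000)(1 − 0.681582) = 0.998107
Series ([0.950909] and [0.998107]): 0.950909 × 0.998107 = 0.9491

0.9491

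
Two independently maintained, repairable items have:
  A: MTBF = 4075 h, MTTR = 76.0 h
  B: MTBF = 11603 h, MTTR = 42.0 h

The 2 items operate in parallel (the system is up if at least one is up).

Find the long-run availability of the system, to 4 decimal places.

0.9999

A(A) = MTBF/(MTBF+MTTR) = 4075/(4075+76.0) = 0.981691
A(B) = MTBF/(MTBF+MTTR) = 11603/(11603+42.0) = 0.996393
Parallel availability: 1 − (1 − 0.981691)(1 − 0.996393) = 0.9999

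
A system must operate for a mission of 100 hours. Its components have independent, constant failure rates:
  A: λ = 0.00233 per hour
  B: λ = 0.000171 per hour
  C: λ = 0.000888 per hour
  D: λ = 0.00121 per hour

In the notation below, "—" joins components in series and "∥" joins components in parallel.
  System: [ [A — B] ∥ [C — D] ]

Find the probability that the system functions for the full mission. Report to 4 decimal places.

R(A) = exp(−0.00233 × 100) = 0.792154
R(B) = exp(−0.000171 × 100) = 0.983045
R(C) = exp(−0.000888 × 100) = 0.915029
R(D) = exp(−0.00121 × 100) = 0.886034
Series (A and B): 0.792154 × 0.983045 = 0.778723
Series (C and D): 0.915029 × 0.886034 = 0.810747
Parallel ([0.778723] and [0.810747]): 1 − (1 − 0.778723)(1 − 0.810747) = 0.9581

0.9581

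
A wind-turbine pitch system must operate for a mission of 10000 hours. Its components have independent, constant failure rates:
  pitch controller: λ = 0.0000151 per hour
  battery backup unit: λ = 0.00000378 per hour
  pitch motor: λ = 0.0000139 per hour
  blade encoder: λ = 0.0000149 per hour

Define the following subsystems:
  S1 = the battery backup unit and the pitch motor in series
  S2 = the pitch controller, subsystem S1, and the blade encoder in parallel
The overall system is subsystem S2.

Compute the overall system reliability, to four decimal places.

0.9969

R(pitch controller) = exp(−0.0000151 × 10000) = 0.859848
R(battery backup unit) = exp(−0.00000378 × 10000) = 0.962906
R(pitch motor) = exp(−0.0000139 × 10000) = 0.870228
R(blade encoder) = exp(−0.0000149 × 10000) = 0.861569
Series (battery backup unit and pitch motor): 0.962906 × 0.870228 = 0.837948
Parallel (pitch controller, [0.837948], and blade encoder): 1 − (1 − 0.859848)(1 − 0.837948)(1 − 0.861569) = 0.9969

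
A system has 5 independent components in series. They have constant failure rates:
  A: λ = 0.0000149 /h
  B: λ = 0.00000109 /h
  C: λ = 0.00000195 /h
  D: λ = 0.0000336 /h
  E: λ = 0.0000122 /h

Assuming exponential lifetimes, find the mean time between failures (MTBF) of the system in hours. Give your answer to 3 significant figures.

Series of exponential components: λ_sys = Σ λ_i
λ_sys = 0.0000149 + 0.00000109 + 0.00000195 + 0.0000336 + 0.0000122 = 6.3740e-05 /h
MTBF = 1 / λ_sys = 15700 h

15700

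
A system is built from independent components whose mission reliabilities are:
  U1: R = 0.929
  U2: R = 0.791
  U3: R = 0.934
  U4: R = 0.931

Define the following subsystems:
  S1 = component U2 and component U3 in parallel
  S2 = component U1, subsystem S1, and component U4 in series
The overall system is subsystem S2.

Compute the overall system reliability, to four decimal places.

Parallel (U2 and U3): 1 − (1 − 0.791000)(1 − 0.934000) = 0.986206
Series (U1, [0.986206], and U4): 0.929000 × 0.986206 × 0.931000 = 0.8530

0.8530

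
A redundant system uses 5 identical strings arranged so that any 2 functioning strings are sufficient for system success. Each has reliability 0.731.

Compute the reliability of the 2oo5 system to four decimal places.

0.9795

R = Σ_{i=2}^{5} C(5,i) p^i (1−p)^{5−i} with p = 0.731
C(5,2)·0.731^2·0.269^3 = 0.104014
C(5,3)·0.731^3·0.269^2 = 0.282655
C(5,4)·0.731^4·0.269^1 = 0.384054
C(5,5)·0.731^5·0.269^0 = 0.208731
Sum = 0.9795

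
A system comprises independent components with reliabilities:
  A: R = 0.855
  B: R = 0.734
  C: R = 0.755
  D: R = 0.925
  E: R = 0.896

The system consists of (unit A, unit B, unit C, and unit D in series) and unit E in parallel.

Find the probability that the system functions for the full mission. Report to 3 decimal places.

0.942

Series (A, B, C, and D): 0.85500 × 0.73400 × 0.75500 × 0.92500 = 0.43828
Parallel ([0.43828] and E): 1 − (1 − 0.43828)(1 − 0.89600) = 0.942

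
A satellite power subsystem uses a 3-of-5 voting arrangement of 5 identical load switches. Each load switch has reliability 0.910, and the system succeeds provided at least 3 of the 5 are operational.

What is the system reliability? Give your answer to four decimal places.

0.9937

R = Σ_{i=3}^{5} C(5,i) p^i (1−p)^{5−i} with p = 0.910
C(5,3)·0.910^3·0.090^2 = 0.061039
C(5,4)·0.910^4·0.090^1 = 0.308587
C(5,5)·0.910^5·0.090^0 = 0.624032
Sum = 0.9937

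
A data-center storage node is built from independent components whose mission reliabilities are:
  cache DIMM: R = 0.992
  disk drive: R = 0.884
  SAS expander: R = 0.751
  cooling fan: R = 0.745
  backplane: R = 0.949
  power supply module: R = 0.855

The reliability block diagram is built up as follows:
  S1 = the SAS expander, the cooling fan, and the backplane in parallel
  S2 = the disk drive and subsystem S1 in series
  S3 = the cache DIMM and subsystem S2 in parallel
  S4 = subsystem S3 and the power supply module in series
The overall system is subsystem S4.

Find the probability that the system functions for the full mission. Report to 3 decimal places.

Parallel (SAS expander, cooling fan, and backplane): 1 − (1 − 0.75100)(1 − 0.74500)(1 − 0.94900) = 0.99676
Series (disk drive and [0.99676]): 0.88400 × 0.99676 = 0.88114
Parallel (cache DIMM and [0.88114]): 1 − (1 − 0.99200)(1 − 0.88114) = 0.99905
Series ([0.99905] and power supply module): 0.99905 × 0.85500 = 0.854

0.854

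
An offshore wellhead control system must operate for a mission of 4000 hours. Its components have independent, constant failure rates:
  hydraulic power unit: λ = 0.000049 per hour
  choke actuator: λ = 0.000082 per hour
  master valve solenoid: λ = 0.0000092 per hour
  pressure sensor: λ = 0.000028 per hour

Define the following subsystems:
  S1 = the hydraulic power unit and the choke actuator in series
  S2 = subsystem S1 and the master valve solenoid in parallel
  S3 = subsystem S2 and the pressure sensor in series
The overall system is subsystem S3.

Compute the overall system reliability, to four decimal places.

0.8809

R(hydraulic power unit) = exp(−0.000049 × 4000) = 0.822012
R(choke actuator) = exp(−0.000082 × 4000) = 0.720363
R(master valve solenoid) = exp(−0.0000092 × 4000) = 0.963869
R(pressure sensor) = exp(−0.000028 × 4000) = 0.894044
Series (hydraulic power unit and choke actuator): 0.822012 × 0.720363 = 0.592147
Parallel ([0.592147] and master valve solenoid): 1 − (1 − 0.592147)(1 − 0.963869) = 0.985264
Series ([0.985264] and pressure sensor): 0.985264 × 0.894044 = 0.8809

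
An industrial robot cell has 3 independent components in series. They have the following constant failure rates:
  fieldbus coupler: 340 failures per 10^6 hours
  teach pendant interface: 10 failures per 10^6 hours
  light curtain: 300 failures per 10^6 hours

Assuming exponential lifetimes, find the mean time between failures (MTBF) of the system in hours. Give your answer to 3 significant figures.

Series of exponential components: λ_sys = Σ λ_i
λ_sys = 0.00034 + 0.000010 + 0.00030 = 6.5000e-04 /h
MTBF = 1 / λ_sys = 1540 h

1540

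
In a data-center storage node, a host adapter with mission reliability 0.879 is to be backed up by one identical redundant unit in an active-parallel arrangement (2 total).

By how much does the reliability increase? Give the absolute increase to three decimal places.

0.106

R_before = 0.879
R_after = 1 − (1 − 0.879)^2 = 0.985
ΔR = 0.985 − 0.879 = 0.106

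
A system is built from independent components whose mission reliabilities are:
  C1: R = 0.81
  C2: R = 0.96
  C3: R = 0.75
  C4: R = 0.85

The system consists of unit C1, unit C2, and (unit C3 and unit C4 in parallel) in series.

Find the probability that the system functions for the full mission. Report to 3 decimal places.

Parallel (C3 and C4): 1 − (1 − 0.75000)(1 − 0.85000) = 0.96250
Series (C1, C2, and [0.96250]): 0.81000 × 0.96000 × 0.96250 = 0.748

0.748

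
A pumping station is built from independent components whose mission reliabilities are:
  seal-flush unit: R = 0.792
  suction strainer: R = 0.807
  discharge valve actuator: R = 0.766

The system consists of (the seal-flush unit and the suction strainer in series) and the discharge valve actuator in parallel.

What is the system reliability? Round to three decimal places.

0.916

Series (seal-flush unit and suction strainer): 0.79200 × 0.80700 = 0.63914
Parallel ([0.63914] and discharge valve actuator): 1 − (1 − 0.63914)(1 − 0.76600) = 0.916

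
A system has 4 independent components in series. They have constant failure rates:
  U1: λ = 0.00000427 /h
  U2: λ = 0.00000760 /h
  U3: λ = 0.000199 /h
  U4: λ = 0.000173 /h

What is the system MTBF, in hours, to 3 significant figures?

2610

Series of exponential components: λ_sys = Σ λ_i
λ_sys = 0.00000427 + 0.00000760 + 0.000199 + 0.000173 = 3.8387e-04 /h
MTBF = 1 / λ_sys = 2610 h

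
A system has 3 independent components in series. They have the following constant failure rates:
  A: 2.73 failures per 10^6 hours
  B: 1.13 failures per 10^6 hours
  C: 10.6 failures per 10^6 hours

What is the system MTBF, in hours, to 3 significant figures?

69200

Series of exponential components: λ_sys = Σ λ_i
λ_sys = 0.00000273 + 0.00000113 + 0.0000106 = 1.4460e-05 /h
MTBF = 1 / λ_sys = 69200 h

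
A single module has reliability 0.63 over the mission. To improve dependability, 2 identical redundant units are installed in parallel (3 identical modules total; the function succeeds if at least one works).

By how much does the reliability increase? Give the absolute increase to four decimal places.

R_before = 0.63
R_after = 1 − (1 − 0.63)^3 = 0.9493
ΔR = 0.9493 − 0.63 = 0.3193

0.3193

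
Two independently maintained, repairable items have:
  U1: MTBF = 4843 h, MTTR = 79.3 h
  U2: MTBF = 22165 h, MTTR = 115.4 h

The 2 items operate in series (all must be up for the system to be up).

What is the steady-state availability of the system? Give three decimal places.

A(U1) = MTBF/(MTBF+MTTR) = 4843/(4843+79.3) = 0.983890
A(U2) = MTBF/(MTBF+MTTR) = 22165/(22165+115.4) = 0.994821
Series availability: 0.983890 × 0.994821 = 0.979

0.979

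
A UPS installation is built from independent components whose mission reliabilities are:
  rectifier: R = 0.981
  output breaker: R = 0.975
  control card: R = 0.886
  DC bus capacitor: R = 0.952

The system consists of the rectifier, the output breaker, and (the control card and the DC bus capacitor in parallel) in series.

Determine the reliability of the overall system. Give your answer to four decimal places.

0.9512

Parallel (control card and DC bus capacitor): 1 − (1 − 0.886000)(1 − 0.952000) = 0.994528
Series (rectifier, output breaker, and [0.994528]): 0.981000 × 0.975000 × 0.994528 = 0.9512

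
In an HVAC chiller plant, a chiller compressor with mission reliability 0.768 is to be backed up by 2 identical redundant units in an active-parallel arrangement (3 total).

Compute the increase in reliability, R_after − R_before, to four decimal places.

R_before = 0.768
R_after = 1 − (1 − 0.768)^3 = 0.9875
ΔR = 0.9875 − 0.768 = 0.2195

0.2195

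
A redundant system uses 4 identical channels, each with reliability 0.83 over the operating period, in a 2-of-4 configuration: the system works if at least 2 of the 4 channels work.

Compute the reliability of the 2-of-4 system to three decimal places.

0.983

R = Σ_{i=2}^{4} C(4,i) p^i (1−p)^{4−i} with p = 0.83
C(4,2)·0.83^2·0.17^2 = 0.11946
C(4,3)·0.83^3·0.17^1 = 0.38882
C(4,4)·0.83^4·0.17^0 = 0.47458
Sum = 0.983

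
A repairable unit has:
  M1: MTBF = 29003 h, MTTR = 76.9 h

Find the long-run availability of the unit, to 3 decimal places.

A(M1) = MTBF/(MTBF+MTTR) = 29003/(29003+76.9) = 0.997

0.997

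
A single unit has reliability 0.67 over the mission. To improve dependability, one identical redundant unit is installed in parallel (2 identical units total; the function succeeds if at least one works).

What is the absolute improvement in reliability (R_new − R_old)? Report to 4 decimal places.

R_before = 0.67
R_after = 1 − (1 − 0.67)^2 = 0.8911
ΔR = 0.8911 − 0.67 = 0.2211

0.2211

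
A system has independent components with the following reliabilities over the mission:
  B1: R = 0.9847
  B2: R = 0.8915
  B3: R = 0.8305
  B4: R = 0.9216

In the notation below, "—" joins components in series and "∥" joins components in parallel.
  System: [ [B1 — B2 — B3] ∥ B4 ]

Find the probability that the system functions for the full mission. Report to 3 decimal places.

Series (B1, B2, and B3): 0.98470 × 0.89150 × 0.83050 = 0.72906
Parallel ([0.72906] and B4): 1 − (1 − 0.72906)(1 − 0.92160) = 0.979

0.979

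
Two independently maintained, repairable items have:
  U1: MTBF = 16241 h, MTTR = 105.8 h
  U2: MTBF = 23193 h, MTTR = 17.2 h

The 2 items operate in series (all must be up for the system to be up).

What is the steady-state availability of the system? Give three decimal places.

0.993

A(U1) = MTBF/(MTBF+MTTR) = 16241/(16241+105.8) = 0.993528
A(U2) = MTBF/(MTBF+MTTR) = 23193/(23193+17.2) = 0.999259
Series availability: 0.993528 × 0.999259 = 0.993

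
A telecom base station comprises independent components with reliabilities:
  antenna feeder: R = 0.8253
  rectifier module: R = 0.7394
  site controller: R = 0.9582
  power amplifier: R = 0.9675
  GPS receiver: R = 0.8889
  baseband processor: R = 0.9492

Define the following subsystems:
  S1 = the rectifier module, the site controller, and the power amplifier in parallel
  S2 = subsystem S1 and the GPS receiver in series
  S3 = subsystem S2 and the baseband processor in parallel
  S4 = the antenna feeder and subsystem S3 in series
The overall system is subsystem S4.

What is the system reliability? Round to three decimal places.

0.821

Parallel (rectifier module, site controller, and power amplifier): 1 − (1 − 0.73940)(1 − 0.95820)(1 − 0.96750) = 0.99965
Series ([0.99965] and GPS receiver): 0.99965 × 0.88890 = 0.88859
Parallel ([0.88859] and baseband processor): 1 − (1 − 0.88859)(1 − 0.94920) = 0.99434
Series (antenna feeder and [0.99434]): 0.82530 × 0.99434 = 0.821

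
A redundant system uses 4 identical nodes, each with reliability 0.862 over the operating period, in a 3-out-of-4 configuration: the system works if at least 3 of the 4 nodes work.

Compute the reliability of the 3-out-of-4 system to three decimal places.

0.906

R = Σ_{i=3}^{4} C(4,i) p^i (1−p)^{4−i} with p = 0.862
C(4,3)·0.862^3·0.138^1 = 0.35356
C(4,4)·0.862^4·0.138^0 = 0.55211
Sum = 0.906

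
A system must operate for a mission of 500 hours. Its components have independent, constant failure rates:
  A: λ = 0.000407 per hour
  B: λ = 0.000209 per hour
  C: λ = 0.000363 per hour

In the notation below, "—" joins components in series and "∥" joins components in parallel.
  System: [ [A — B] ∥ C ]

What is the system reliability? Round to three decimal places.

0.956

R(A) = exp(−0.000407 × 500) = 0.81587
R(B) = exp(−0.000209 × 500) = 0.90077
R(C) = exp(−0.000363 × 500) = 0.83402
Series (A and B): 0.81587 × 0.90077 = 0.73491
Parallel ([0.73491] and C): 1 − (1 − 0.73491)(1 − 0.83402) = 0.956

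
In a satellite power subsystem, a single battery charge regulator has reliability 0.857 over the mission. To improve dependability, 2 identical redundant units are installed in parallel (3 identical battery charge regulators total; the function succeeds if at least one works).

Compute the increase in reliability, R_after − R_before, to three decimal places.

R_before = 0.857
R_after = 1 − (1 − 0.857)^3 = 0.997
ΔR = 0.997 − 0.857 = 0.140

0.140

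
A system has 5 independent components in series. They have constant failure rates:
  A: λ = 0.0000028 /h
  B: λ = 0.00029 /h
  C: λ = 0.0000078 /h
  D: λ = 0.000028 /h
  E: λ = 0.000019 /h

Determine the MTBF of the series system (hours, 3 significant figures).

Series of exponential components: λ_sys = Σ λ_i
λ_sys = 0.0000028 + 0.00029 + 0.0000078 + 0.000028 + 0.000019 = 3.4760e-04 /h
MTBF = 1 / λ_sys = 2880 h

2880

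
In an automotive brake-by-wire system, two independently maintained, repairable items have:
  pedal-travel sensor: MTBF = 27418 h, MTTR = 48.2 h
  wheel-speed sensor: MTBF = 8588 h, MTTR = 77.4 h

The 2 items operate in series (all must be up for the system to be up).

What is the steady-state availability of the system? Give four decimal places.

A(pedal-travel sensor) = MTBF/(MTBF+MTTR) = 27418/(27418+48.2) = 0.998245
A(wheel-speed sensor) = MTBF/(MTBF+MTTR) = 8588/(8588+77.4) = 0.991068
Series availability: 0.998245 × 0.991068 = 0.9893

0.9893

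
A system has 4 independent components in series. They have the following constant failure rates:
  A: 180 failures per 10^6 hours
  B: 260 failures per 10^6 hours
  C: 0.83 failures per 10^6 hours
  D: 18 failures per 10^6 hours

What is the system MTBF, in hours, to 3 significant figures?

Series of exponential components: λ_sys = Σ λ_i
λ_sys = 0.00018 + 0.00026 + 0.00000083 + 0.000018 = 4.5883e-04 /h
MTBF = 1 / λ_sys = 2180 h

2180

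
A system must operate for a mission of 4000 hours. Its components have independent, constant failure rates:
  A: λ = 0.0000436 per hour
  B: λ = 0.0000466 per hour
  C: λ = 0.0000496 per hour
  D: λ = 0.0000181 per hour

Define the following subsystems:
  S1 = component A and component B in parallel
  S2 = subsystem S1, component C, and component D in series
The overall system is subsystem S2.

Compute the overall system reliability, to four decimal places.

0.7420

R(A) = exp(−0.0000436 × 4000) = 0.839961
R(B) = exp(−0.0000466 × 4000) = 0.829942
R(C) = exp(−0.0000496 × 4000) = 0.820042
R(D) = exp(−0.0000181 × 4000) = 0.930159
Parallel (A and B): 1 − (1 − 0.839961)(1 − 0.829942) = 0.972784
Series ([0.972784], C, and D): 0.972784 × 0.820042 × 0.930159 = 0.7420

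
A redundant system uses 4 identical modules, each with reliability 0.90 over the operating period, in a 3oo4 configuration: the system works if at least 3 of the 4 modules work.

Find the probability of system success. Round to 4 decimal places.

R = Σ_{i=3}^{4} C(4,i) p^i (1−p)^{4−i} with p = 0.90
C(4,3)·0.90^3·0.10^1 = 0.291600
C(4,4)·0.90^4·0.10^0 = 0.656100
Sum = 0.9477

0.9477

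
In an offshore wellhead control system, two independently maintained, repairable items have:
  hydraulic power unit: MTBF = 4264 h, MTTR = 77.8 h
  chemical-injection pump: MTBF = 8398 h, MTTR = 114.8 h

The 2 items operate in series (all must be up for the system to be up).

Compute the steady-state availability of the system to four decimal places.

0.9688

A(hydraulic power unit) = MTBF/(MTBF+MTTR) = 4264/(4264+77.8) = 0.982081
A(chemical-injection pump) = MTBF/(MTBF+MTTR) = 8398/(8398+114.8) = 0.986514
Series availability: 0.982081 × 0.986514 = 0.9688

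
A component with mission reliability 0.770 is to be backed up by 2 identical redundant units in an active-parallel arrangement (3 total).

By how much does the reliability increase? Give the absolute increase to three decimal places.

0.218

R_before = 0.770
R_after = 1 − (1 − 0.770)^3 = 0.988
ΔR = 0.988 − 0.770 = 0.218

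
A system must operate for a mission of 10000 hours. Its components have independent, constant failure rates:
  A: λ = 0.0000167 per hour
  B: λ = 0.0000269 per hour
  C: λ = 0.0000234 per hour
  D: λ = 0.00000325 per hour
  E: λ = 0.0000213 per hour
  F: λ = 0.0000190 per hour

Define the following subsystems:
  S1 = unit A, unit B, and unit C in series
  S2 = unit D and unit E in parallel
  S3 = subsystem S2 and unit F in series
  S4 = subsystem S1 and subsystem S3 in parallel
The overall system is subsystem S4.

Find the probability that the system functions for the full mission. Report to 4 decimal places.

0.9130

R(A) = exp(−0.0000167 × 10000) = 0.846200
R(B) = exp(−0.0000269 × 10000) = 0.764143
R(C) = exp(−0.0000234 × 10000) = 0.791362
R(D) = exp(−0.00000325 × 10000) = 0.968022
R(E) = exp(−0.0000213 × 10000) = 0.808156
R(F) = exp(−0.0000190 × 10000) = 0.826959
Series (A, B, and C): 0.846200 × 0.764143 × 0.791362 = 0.511709
Parallel (D and E): 1 − (1 − 0.968022)(1 − 0.808156) = 0.993865
Series ([0.993865] and F): 0.993865 × 0.826959 = 0.821886
Parallel ([0.511709] and [0.821886]): 1 − (1 − 0.511709)(1 − 0.821886) = 0.9130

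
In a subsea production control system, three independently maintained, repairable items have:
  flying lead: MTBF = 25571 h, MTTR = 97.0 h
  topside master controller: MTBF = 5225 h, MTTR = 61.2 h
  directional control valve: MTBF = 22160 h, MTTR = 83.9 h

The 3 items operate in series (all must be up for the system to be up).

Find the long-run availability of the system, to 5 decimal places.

A(flying lead) = MTBF/(MTBF+MTTR) = 25571/(25571+97.0) = 0.996221
A(topside master controller) = MTBF/(MTBF+MTTR) = 5225/(5225+61.2) = 0.988423
A(directional control valve) = MTBF/(MTBF+MTTR) = 22160/(22160+83.9) = 0.996228
Series availability: 0.996221 × 0.988423 × 0.996228 = 0.98097

0.98097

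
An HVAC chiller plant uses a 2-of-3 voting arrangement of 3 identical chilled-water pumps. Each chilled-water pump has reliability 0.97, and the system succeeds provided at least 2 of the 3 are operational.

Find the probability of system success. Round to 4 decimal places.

R = Σ_{i=2}^{3} C(3,i) p^i (1−p)^{3−i} with p = 0.97
C(3,2)·0.97^2·0.03^1 = 0.084681
C(3,3)·0.97^3·0.03^0 = 0.912673
Sum = 0.9974

0.9974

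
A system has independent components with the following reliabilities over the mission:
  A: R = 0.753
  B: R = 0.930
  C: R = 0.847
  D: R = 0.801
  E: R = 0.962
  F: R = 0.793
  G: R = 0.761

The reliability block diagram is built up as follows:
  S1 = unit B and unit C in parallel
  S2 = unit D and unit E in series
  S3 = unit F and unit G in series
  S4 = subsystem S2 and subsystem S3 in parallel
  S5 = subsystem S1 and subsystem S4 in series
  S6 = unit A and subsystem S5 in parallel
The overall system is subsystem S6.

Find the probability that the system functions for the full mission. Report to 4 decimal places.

Parallel (B and C): 1 − (1 − 0.930000)(1 − 0.847000) = 0.989290
Series (D and E): 0.801000 × 0.962000 = 0.770562
Series (F and G): 0.793000 × 0.761000 = 0.603473
Parallel ([0.770562] and [0.603473]): 1 − (1 − 0.770562)(1 − 0.603473) = 0.909022
Series ([0.989290] and [0.909022]): 0.989290 × 0.909022 = 0.899286
Parallel (A and [0.899286]): 1 − (1 − 0.753000)(1 − 0.899286) = 0.9751

0.9751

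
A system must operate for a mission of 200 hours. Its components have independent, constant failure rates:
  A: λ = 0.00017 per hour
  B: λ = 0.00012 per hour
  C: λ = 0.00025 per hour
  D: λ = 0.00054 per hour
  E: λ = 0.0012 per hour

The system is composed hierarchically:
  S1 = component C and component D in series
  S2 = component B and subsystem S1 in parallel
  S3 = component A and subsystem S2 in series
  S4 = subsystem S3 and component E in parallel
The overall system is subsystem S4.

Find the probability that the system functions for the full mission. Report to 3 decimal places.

R(A) = exp(−0.00017 × 200) = 0.96657
R(B) = exp(−0.00012 × 200) = 0.97629
R(C) = exp(−0.00025 × 200) = 0.95123
R(D) = exp(−0.00054 × 200) = 0.89763
R(E) = exp(−0.0012 × 200) = 0.78663
Series (C and D): 0.95123 × 0.89763 = 0.85385
Parallel (B and [0.85385]): 1 − (1 − 0.97629)(1 − 0.85385) = 0.99653
Series (A and [0.99653]): 0.96657 × 0.99653 = 0.96322
Parallel ([0.96322] and E): 1 − (1 − 0.96322)(1 − 0.78663) = 0.992

0.992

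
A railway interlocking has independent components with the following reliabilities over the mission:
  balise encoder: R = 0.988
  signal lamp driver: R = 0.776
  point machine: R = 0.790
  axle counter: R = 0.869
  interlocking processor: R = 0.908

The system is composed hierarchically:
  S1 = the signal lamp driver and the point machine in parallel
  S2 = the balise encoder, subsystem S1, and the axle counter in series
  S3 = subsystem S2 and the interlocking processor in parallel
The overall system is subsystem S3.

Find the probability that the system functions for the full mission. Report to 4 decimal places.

0.9833

Parallel (signal lamp driver and point machine): 1 − (1 − 0.776000)(1 − 0.790000) = 0.952960
Series (balise encoder, [0.952960], and axle counter): 0.988000 × 0.952960 × 0.869000 = 0.818185
Parallel ([0.818185] and interlocking processor): 1 − (1 − 0.818185)(1 − 0.908000) = 0.9833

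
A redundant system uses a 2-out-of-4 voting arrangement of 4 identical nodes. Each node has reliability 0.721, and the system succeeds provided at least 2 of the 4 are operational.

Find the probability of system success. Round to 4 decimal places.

0.9313

R = Σ_{i=2}^{4} C(4,i) p^i (1−p)^{4−i} with p = 0.721
C(4,2)·0.721^2·0.279^2 = 0.242790
C(4,3)·0.721^3·0.279^1 = 0.418283
C(4,4)·0.721^4·0.279^0 = 0.270235
Sum = 0.9313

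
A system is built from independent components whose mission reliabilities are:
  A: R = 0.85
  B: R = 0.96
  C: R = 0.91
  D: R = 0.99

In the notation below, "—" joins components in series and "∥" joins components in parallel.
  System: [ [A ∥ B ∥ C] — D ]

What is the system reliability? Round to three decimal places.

Parallel (A, B, and C): 1 − (1 − 0.85000)(1 − 0.96000)(1 − 0.91000) = 0.99946
Series ([0.99946] and D): 0.99946 × 0.99000 = 0.989

0.989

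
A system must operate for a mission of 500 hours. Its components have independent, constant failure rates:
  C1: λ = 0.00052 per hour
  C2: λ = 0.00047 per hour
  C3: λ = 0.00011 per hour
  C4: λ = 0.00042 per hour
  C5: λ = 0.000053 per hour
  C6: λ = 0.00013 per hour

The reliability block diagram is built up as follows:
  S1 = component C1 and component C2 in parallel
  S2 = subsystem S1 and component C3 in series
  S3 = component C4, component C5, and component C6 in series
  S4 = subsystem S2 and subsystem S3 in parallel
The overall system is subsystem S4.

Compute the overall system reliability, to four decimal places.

R(C1) = exp(−0.00052 × 500) = 0.771052
R(C2) = exp(−0.00047 × 500) = 0.790571
R(C3) = exp(−0.00011 × 500) = 0.946485
R(C4) = exp(−0.00042 × 500) = 0.810584
R(C5) = exp(−0.000053 × 500) = 0.973848
R(C6) = exp(−0.00013 × 500) = 0.937067
Parallel (C1 and C2): 1 − (1 − 0.771052)(1 − 0.790571) = 0.952052
Series ([0.952052] and C3): 0.952052 × 0.946485 = 0.901103
Series (C4, C5, and C6): 0.810584 × 0.973848 × 0.937067 = 0.739707
Parallel ([0.901103] and [0.739707]): 1 − (1 − 0.901103)(1 − 0.739707) = 0.9743

0.9743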